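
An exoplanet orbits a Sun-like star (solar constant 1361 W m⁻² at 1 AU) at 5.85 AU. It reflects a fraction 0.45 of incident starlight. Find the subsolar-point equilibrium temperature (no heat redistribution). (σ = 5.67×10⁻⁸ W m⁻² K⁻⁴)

T_ss ≈ 140 K

Flux at 5.85 AU: S = 1361/5.85² = 39.8 W m⁻².
At the subsolar point the surface absorbs S(1−A) and emits σT⁴ per unit area — no factor of 4, since only the local patch is in balance.
T = [39.8 × 0.55 / 5.67×10⁻⁸]^(1/4) = (3.86×10⁸)^(1/4) = 140 K.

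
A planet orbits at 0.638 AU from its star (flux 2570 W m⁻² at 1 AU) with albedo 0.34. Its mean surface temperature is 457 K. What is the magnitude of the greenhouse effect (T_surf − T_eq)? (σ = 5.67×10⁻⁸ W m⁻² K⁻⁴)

S = 2570/0.638² = 6314 W m⁻².
T_eq = [S(1−A)/(4σ)]^(1/4) = [6314×0.66/(4×5.67×10⁻⁸)]^(1/4) = 368.2 K.
ΔT = T_surf − T_eq = 457 − 368.2.

ΔT ≈ 88.8 K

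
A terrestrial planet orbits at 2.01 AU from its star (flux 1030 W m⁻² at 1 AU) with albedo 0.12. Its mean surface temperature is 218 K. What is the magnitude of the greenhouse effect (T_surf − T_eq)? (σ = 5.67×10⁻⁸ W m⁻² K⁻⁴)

S = 1030/2.01² = 254.9 W m⁻².
T_eq = [S(1−A)/(4σ)]^(1/4) = [254.9×0.88/(4×5.67×10⁻⁸)]^(1/4) = 177.3 K.
ΔT = T_surf − T_eq = 218 − 177.3.

ΔT ≈ 40.7 K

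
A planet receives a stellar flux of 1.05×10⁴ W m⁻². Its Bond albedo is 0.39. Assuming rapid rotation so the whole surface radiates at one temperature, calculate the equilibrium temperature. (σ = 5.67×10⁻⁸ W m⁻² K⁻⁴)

Energy balance: absorbed = emitted ⇒ πR²·S(1−A) = 4πR²·σT_eq⁴, so T_eq⁴ = S(1−A)/(4σ).
T_eq = [1.05×10⁴ × 0.61 / (4 × 5.67×10⁻⁸)]^(1/4) = (2.82×10¹⁰)^(1/4) = 410 K.

T_eq ≈ 410 K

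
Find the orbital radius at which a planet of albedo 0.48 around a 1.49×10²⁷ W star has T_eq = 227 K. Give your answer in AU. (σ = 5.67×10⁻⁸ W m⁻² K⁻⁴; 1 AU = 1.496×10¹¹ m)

From T_eq⁴ = L(1−A)/(16πσd²): d = √[L(1−A)/(16πσT_eq⁴)].
d = √[1.49×10²⁷ × 0.52 / (16π × 5.67×10⁻⁸ × (227)⁴)] = 3.20×10¹¹ m = 2.14 AU.

d ≈ 2.14 AU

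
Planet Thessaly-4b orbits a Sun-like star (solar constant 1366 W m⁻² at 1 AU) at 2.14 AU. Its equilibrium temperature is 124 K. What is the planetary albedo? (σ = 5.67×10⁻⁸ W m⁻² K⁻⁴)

Flux at 2.14 AU: S = 1366/2.14² = 298 W m⁻².
From T_eq⁴ = S(1−A)/(4σ): 1−A = 4σT_eq⁴/S.
1−A = 4 × 5.67×10⁻⁸ × (124)⁴ / 298 = 0.180.

A ≈ 0.82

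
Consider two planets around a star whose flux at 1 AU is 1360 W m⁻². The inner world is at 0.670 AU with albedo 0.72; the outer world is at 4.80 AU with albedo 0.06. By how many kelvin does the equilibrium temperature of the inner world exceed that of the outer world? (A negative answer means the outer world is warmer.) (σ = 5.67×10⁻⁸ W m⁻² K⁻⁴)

ΔT ≈ 122.2 K

T_eq = [S₀(1−A)/(4σd²)]^(1/4), so T ∝ (1−A)^(1/4) / √d.
T₁ = [1360×0.28/(4×5.67×10⁻⁸×0.670²)]^(1/4) = 247.30 K.
T₂ = [1360×0.94/(4×5.67×10⁻⁸×4.80²)]^(1/4) = 125.06 K.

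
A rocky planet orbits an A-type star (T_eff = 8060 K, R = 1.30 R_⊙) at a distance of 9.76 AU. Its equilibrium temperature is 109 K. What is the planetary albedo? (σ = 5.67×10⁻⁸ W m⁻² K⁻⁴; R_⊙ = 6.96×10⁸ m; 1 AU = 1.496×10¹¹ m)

R_⋆ = 1.30 × 6.96×10⁸ = 9.05×10⁸ m.
d = 9.76 AU = 1.46×10¹² m.
L = 4πR_⋆²σT_⋆⁴ = 4π(9.05×10⁸)² × 5.67×10⁻⁸ × (8060)⁴ = 2.46×10²⁷ W.
S = L/(4πd²) = 91.9 W m⁻².
From T_eq⁴ = S(1−A)/(4σ): 1−A = 4σT_eq⁴/S.
1−A = 4 × 5.67×10⁻⁸ × (109)⁴ / 91.9 = 0.348.

A ≈ 0.65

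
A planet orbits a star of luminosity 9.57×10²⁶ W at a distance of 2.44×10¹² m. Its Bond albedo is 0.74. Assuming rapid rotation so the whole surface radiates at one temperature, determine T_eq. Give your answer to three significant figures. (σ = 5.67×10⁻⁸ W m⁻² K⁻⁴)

Flux: S = L/(4πd²) = 9.57×10²⁶/(4π×(2.44×10¹²)²) = 12.8 W m⁻².
Energy balance: absorbed = emitted ⇒ πR²·S(1−A) = 4πR²·σT_eq⁴, so T_eq⁴ = S(1−A)/(4σ).
T_eq = [12.8 × 0.26 / (4 × 5.67×10⁻⁸)]^(1/4) = (1.47×10⁷)^(1/4) = 61.9 K.

T_eq ≈ 61.9 K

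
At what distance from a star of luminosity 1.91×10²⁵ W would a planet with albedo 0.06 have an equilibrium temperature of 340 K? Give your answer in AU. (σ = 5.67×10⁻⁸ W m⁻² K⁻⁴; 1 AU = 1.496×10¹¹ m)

From T_eq⁴ = L(1−A)/(16πσd²): d = √[L(1−A)/(16πσT_eq⁴)].
d = √[1.91×10²⁵ × 0.94 / (16π × 5.67×10⁻⁸ × (340)⁴)] = 2.17×10¹⁰ m = 0.145 AU.

d ≈ 0.145 AU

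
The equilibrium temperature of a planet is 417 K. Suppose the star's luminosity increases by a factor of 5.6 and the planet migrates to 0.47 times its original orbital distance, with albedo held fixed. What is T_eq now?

T_eq ≈ 936 K

T_eq ∝ L^(1/4) · d^(−1/2).
T′ = 417 × 5.6^(1/4) / 0.47^(1/2) = 936 K.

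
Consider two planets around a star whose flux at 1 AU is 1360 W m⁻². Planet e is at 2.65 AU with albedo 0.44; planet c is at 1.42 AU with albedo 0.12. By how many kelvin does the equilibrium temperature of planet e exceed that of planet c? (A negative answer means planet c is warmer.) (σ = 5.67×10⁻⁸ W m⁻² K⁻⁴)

ΔT ≈ -78.3 K

T_eq = [S₀(1−A)/(4σd²)]^(1/4), so T ∝ (1−A)^(1/4) / √d.
T₁ = [1360×0.56/(4×5.67×10⁻⁸×2.65²)]^(1/4) = 147.88 K.
T₂ = [1360×0.88/(4×5.67×10⁻⁸×1.42²)]^(1/4) = 226.18 K.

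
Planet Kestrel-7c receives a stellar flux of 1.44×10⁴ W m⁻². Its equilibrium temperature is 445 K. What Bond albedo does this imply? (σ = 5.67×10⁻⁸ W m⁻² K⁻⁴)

From T_eq⁴ = S(1−A)/(4σ): 1−A = 4σT_eq⁴/S.
1−A = 4 × 5.67×10⁻⁸ × (445)⁴ / 1.44×10⁴ = 0.618.

A ≈ 0.38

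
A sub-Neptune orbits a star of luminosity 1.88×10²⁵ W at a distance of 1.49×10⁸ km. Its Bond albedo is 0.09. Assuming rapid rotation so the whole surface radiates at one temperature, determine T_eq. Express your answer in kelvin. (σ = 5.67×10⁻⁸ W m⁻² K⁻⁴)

T_eq ≈ 128 K

d = 1.49×10⁸ km = 1.49×10¹¹ m.
Flux: S = L/(4πd²) = 1.88×10²⁵/(4π×(1.49×10¹¹)²) = 67.4 W m⁻².
Energy balance: absorbed = emitted ⇒ πR²·S(1−A) = 4πR²·σT_eq⁴, so T_eq⁴ = S(1−A)/(4σ).
T_eq = [67.4 × 0.91 / (4 × 5.67×10⁻⁸)]^(1/4) = (2.70×10⁸)^(1/4) = 128 K.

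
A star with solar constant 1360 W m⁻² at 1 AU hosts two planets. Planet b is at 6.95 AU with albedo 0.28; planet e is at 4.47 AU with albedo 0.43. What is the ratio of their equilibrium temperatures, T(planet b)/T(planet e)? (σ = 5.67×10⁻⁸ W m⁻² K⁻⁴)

T₁/T₂ ≈ 0.850

T_eq = [S₀(1−A)/(4σd²)]^(1/4), so T ∝ (1−A)^(1/4) / √d.
T₁ = [1360×0.72/(4×5.67×10⁻⁸×6.95²)]^(1/4) = 97.23 K.
T₂ = [1360×0.57/(4×5.67×10⁻⁸×4.47²)]^(1/4) = 114.36 K.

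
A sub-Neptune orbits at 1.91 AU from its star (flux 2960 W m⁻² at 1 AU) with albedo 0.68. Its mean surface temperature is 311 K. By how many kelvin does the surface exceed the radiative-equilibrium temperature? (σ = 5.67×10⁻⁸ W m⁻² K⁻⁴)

ΔT ≈ 127.1 K

S = 2960/1.91² = 811.4 W m⁻².
T_eq = [S(1−A)/(4σ)]^(1/4) = [811.4×0.32/(4×5.67×10⁻⁸)]^(1/4) = 183.9 K.
ΔT = T_surf − T_eq = 311 − 183.9.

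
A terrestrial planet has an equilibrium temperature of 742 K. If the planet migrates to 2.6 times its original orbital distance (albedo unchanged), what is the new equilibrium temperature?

T_eq ≈ 460 K

T_eq ∝ L^(1/4) · d^(−1/2).
T′ = 742 / 2.6^(1/2) = 460 K.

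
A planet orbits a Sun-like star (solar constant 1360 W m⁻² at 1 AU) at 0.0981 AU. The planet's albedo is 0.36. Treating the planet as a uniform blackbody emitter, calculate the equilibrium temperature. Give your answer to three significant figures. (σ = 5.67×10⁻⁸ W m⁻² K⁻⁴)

Flux at 0.0981 AU: S = 1360/0.0981² = 1.41×10⁵ W m⁻².
Energy balance: absorbed = emitted ⇒ πR²·S(1−A) = 4πR²·σT_eq⁴, so T_eq⁴ = S(1−A)/(4σ).
T_eq = [1.41×10⁵ × 0.64 / (4 × 5.67×10⁻⁸)]^(1/4) = (3.99×10¹¹)^(1/4) = 795 K.

T_eq ≈ 795 K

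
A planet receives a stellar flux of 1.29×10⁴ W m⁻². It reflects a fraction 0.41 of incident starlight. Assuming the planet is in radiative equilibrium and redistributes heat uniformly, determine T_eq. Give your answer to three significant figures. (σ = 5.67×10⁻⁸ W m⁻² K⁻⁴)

Energy balance: absorbed = emitted ⇒ πR²·S(1−A) = 4πR²·σT_eq⁴, so T_eq⁴ = S(1−A)/(4σ).
T_eq = [1.29×10⁴ × 0.59 / (4 × 5.67×10⁻⁸)]^(1/4) = (3.36×10¹⁰)^(1/4) = 428 K.

T_eq ≈ 428 K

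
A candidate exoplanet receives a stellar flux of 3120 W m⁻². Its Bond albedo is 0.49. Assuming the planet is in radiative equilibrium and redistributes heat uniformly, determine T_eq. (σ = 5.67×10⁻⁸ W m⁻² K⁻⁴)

T_eq ≈ 289 K

Energy balance: absorbed = emitted ⇒ πR²·S(1−A) = 4πR²·σT_eq⁴, so T_eq⁴ = S(1−A)/(4σ).
T_eq = [3120 × 0.51 / (4 × 5.67×10⁻⁸)]^(1/4) = (7.02×10⁹)^(1/4) = 289 K.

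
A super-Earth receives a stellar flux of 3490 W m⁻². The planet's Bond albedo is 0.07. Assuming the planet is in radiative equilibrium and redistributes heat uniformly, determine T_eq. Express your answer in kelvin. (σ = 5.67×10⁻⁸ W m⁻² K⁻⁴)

Energy balance: absorbed = emitted ⇒ πR²·S(1−A) = 4πR²·σT_eq⁴, so T_eq⁴ = S(1−A)/(4σ).
T_eq = [3490 × 0.93 / (4 × 5.67×10⁻⁸)]^(1/4) = (1.43×10¹⁰)^(1/4) = 346 K.

T_eq ≈ 346 K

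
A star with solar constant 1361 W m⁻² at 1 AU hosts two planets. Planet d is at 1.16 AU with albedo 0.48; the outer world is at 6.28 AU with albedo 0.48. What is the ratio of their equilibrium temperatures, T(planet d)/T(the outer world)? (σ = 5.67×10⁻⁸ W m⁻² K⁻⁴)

T_eq = [S₀(1−A)/(4σd²)]^(1/4), so T ∝ (1−A)^(1/4) / √d.
T₁ = [1361×0.52/(4×5.67×10⁻⁸×1.16²)]^(1/4) = 219.44 K.
T₂ = [1361×0.52/(4×5.67×10⁻⁸×6.28²)]^(1/4) = 94.31 K.

T₁/T₂ ≈ 2.327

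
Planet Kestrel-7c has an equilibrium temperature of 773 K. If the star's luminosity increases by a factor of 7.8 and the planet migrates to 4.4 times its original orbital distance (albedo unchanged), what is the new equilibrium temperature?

T_eq ∝ L^(1/4) · d^(−1/2).
T′ = 773 × 7.8^(1/4) / 4.4^(1/2) = 616 K.

T_eq ≈ 616 K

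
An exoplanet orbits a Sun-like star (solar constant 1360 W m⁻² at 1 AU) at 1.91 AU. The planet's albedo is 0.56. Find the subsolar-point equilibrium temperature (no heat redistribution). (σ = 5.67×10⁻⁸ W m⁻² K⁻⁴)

Flux at 1.91 AU: S = 1360/1.91² = 373 W m⁻².
At the subsolar point the surface absorbs S(1−A) and emits σT⁴ per unit area — no factor of 4, since only the local patch is in balance.
T = [373 × 0.44 / 5.67×10⁻⁸]^(1/4) = (2.89×10⁹)^(1/4) = 232 K.

T_ss ≈ 232 K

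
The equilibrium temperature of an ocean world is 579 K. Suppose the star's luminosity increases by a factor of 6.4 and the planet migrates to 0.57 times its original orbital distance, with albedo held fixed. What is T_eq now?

T_eq ∝ L^(1/4) · d^(−1/2).
T′ = 579 × 6.4^(1/4) / 0.57^(1/2) = 1220 K.

T_eq ≈ 1220 K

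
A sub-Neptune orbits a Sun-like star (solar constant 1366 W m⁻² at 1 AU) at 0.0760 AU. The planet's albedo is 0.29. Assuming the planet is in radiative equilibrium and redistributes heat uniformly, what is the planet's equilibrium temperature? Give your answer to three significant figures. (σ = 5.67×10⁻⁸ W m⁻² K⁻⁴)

Flux at 0.0760 AU: S = 1366/0.0760² = 2.36×10⁵ W m⁻².
Energy balance: absorbed = emitted ⇒ πR²·S(1−A) = 4πR²·σT_eq⁴, so T_eq⁴ = S(1−A)/(4σ).
T_eq = [2.36×10⁵ × 0.71 / (4 × 5.67×10⁻⁸)]^(1/4) = (7.40×10¹¹)^(1/4) = 928 K.

T_eq ≈ 928 K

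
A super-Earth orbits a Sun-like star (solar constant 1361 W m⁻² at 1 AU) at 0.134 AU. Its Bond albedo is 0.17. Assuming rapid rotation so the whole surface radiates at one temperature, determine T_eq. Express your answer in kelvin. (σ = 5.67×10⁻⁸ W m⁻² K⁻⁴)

Flux at 0.134 AU: S = 1361/0.134² = 7.58×10⁴ W m⁻².
Energy balance: absorbed = emitted ⇒ πR²·S(1−A) = 4πR²·σT_eq⁴, so T_eq⁴ = S(1−A)/(4σ).
T_eq = [7.58×10⁴ × 0.83 / (4 × 5.67×10⁻⁸)]^(1/4) = (2.77×10¹¹)^(1/4) = 726 K.

T_eq ≈ 726 K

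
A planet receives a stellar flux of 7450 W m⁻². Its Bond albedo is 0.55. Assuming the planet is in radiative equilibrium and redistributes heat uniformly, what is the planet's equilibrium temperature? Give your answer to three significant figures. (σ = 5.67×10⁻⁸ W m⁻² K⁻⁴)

Energy balance: absorbed = emitted ⇒ πR²·S(1−A) = 4πR²·σT_eq⁴, so T_eq⁴ = S(1−A)/(4σ).
T_eq = [7450 × 0.45 / (4 × 5.67×10⁻⁸)]^(1/4) = (1.48×10¹⁰)^(1/4) = 349 K.

T_eq ≈ 349 K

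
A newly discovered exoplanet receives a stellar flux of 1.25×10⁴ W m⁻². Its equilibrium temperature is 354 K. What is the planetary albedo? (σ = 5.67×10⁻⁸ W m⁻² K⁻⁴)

From T_eq⁴ = S(1−A)/(4σ): 1−A = 4σT_eq⁴/S.
1−A = 4 × 5.67×10⁻⁸ × (354)⁴ / 1.25×10⁴ = 0.285.

A ≈ 0.72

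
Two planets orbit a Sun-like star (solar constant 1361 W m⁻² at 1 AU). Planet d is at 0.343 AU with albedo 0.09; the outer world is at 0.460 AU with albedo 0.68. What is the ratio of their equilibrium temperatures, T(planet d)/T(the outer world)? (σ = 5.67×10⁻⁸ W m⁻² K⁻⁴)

T₁/T₂ ≈ 1.504

T_eq = [S₀(1−A)/(4σd²)]^(1/4), so T ∝ (1−A)^(1/4) / √d.
T₁ = [1361×0.91/(4×5.67×10⁻⁸×0.343²)]^(1/4) = 464.16 K.
T₂ = [1361×0.32/(4×5.67×10⁻⁸×0.460²)]^(1/4) = 308.65 K.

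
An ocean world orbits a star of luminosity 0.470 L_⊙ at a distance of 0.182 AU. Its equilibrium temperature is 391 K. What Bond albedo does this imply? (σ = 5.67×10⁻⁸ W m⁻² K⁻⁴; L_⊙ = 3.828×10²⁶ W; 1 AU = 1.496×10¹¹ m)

A ≈ 0.73

d = 0.182 AU = 2.72×10¹⁰ m.
L = 0.470 × 3.828×10²⁶ = 1.80×10²⁶ W.
Flux: S = L/(4πd²) = 1.80×10²⁶/(4π×(2.72×10¹⁰)²) = 1.93×10⁴ W m⁻².
From T_eq⁴ = S(1−A)/(4σ): 1−A = 4σT_eq⁴/S.
1−A = 4 × 5.67×10⁻⁸ × (391)⁴ / 1.93×10⁴ = 0.274.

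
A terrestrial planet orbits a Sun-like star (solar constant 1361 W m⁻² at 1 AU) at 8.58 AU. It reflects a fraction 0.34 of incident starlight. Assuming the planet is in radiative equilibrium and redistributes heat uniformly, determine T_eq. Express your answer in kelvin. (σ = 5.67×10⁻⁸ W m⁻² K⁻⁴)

T_eq ≈ 85.6 K

Flux at 8.58 AU: S = 1361/8.58² = 18.5 W m⁻².
Energy balance: absorbed = emitted ⇒ πR²·S(1−A) = 4πR²·σT_eq⁴, so T_eq⁴ = S(1−A)/(4σ).
T_eq = [18.5 × 0.66 / (4 × 5.67×10⁻⁸)]^(1/4) = (5.38×10⁷)^(1/4) = 85.6 K.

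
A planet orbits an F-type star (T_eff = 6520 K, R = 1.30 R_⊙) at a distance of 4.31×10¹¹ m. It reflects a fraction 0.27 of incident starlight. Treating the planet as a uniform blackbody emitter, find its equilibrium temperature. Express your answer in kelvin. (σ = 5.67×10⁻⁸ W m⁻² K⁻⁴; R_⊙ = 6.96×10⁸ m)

T_eq ≈ 195 K

R_⋆ = 1.30 × 6.96×10⁸ = 9.05×10⁸ m.
L = 4πR_⋆²σT_⋆⁴ = 4π(9.05×10⁸)² × 5.67×10⁻⁸ × (6520)⁴ = 1.05×10²⁷ W.
S = L/(4πd²) = 452 W m⁻².
Energy balance: absorbed = emitted ⇒ πR²·S(1−A) = 4πR²·σT_eq⁴, so T_eq⁴ = S(1−A)/(4σ).
T_eq = [452 × 0.73 / (4 × 5.67×10⁻⁸)]^(1/4) = (1.45×10⁹)^(1/4) = 195 K.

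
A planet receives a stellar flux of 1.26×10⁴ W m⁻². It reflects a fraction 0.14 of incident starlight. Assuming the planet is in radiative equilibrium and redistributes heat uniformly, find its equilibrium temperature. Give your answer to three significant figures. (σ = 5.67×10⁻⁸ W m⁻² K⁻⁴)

Energy balance: absorbed = emitted ⇒ πR²·S(1−A) = 4πR²·σT_eq⁴, so T_eq⁴ = S(1−A)/(4σ).
T_eq = [1.26×10⁴ × 0.86 / (4 × 5.67×10⁻⁸)]^(1/4) = (4.78×10¹⁰)^(1/4) = 468 K.

T_eq ≈ 468 K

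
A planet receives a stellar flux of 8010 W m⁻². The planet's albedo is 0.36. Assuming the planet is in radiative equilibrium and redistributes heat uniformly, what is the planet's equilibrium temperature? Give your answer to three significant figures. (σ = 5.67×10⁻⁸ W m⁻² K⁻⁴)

T_eq ≈ 388 K

Energy balance: absorbed = emitted ⇒ πR²·S(1−A) = 4πR²·σT_eq⁴, so T_eq⁴ = S(1−A)/(4σ).
T_eq = [8010 × 0.64 / (4 × 5.67×10⁻⁸)]^(1/4) = (2.26×10¹⁰)^(1/4) = 388 K.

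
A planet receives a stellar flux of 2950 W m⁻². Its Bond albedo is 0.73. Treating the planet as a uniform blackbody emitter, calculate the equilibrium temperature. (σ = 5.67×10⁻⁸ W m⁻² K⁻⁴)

Energy balance: absorbed = emitted ⇒ πR²·S(1−A) = 4πR²·σT_eq⁴, so T_eq⁴ = S(1−A)/(4σ).
T_eq = [2950 × 0.27 / (4 × 5.67×10⁻⁸)]^(1/4) = (3.51×10⁹)^(1/4) = 243 K.

T_eq ≈ 243 K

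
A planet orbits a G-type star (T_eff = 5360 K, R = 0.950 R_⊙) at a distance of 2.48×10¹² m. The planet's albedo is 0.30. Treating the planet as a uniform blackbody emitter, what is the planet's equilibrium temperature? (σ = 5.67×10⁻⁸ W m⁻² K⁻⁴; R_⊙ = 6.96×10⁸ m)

R_⋆ = 0.950 × 6.96×10⁸ = 6.61×10⁸ m.
L = 4πR_⋆²σT_⋆⁴ = 4π(6.61×10⁸)² × 5.67×10⁻⁸ × (5360)⁴ = 2.57×10²⁶ W.
S = L/(4πd²) = 3.33 W m⁻².
Energy balance: absorbed = emitted ⇒ πR²·S(1−A) = 4πR²·σT_eq⁴, so T_eq⁴ = S(1−A)/(4σ).
T_eq = [3.33 × 0.70 / (4 × 5.67×10⁻⁸)]^(1/4) = (1.03×10⁷)^(1/4) = 56.6 K.

T_eq ≈ 56.6 K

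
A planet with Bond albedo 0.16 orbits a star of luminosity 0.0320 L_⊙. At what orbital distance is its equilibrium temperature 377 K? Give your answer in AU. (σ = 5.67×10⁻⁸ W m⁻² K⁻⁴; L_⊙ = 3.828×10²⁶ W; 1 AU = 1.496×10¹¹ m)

d ≈ 0.0894 AU

L = 0.0320 × 3.828×10²⁶ = 1.22×10²⁵ W.
From T_eq⁴ = L(1−A)/(16πσd²): d = √[L(1−A)/(16πσT_eq⁴)].
d = √[1.22×10²⁵ × 0.84 / (16π × 5.67×10⁻⁸ × (377)⁴)] = 1.34×10¹⁰ m = 0.0894 AU.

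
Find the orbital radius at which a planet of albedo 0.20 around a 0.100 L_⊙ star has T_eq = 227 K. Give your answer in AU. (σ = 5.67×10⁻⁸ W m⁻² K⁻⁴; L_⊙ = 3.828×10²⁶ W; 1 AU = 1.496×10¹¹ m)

L = 0.100 × 3.828×10²⁶ = 3.83×10²⁵ W.
From T_eq⁴ = L(1−A)/(16πσd²): d = √[L(1−A)/(16πσT_eq⁴)].
d = √[3.83×10²⁵ × 0.80 / (16π × 5.67×10⁻⁸ × (227)⁴)] = 6.36×10¹⁰ m = 0.425 AU.

d ≈ 0.425 AU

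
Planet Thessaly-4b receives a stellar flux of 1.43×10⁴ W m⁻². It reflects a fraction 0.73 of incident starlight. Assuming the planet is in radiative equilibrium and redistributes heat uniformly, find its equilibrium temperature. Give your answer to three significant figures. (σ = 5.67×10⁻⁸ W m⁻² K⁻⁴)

T_eq ≈ 361 K

Energy balance: absorbed = emitted ⇒ πR²·S(1−A) = 4πR²·σT_eq⁴, so T_eq⁴ = S(1−A)/(4σ).
T_eq = [1.43×10⁴ × 0.27 / (4 × 5.67×10⁻⁸)]^(1/4) = (1.70×10¹⁰)^(1/4) = 361 K.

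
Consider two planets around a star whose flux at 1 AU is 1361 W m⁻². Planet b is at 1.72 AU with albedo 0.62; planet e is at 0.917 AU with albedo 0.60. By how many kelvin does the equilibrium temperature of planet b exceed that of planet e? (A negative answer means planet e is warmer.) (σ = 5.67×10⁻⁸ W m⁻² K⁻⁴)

ΔT ≈ -64.5 K

T_eq = [S₀(1−A)/(4σd²)]^(1/4), so T ∝ (1−A)^(1/4) / √d.
T₁ = [1361×0.38/(4×5.67×10⁻⁸×1.72²)]^(1/4) = 166.62 K.
T₂ = [1361×0.40/(4×5.67×10⁻⁸×0.917²)]^(1/4) = 231.14 K.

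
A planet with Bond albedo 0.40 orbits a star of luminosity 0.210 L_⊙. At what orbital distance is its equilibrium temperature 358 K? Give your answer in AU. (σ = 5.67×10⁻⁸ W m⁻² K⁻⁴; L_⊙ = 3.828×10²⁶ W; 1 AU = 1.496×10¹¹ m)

L = 0.210 × 3.828×10²⁶ = 8.04×10²⁵ W.
From T_eq⁴ = L(1−A)/(16πσd²): d = √[L(1−A)/(16πσT_eq⁴)].
d = √[8.04×10²⁵ × 0.60 / (16π × 5.67×10⁻⁸ × (358)⁴)] = 3.21×10¹⁰ m = 0.215 AU.

d ≈ 0.215 AU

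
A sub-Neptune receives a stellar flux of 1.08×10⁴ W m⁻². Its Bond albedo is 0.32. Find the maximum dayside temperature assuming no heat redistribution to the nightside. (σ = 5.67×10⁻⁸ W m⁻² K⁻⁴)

T_ss ≈ 600 K

With no redistribution each surface element balances locally: S(1−A) = σT⁴.
T = [1.08×10⁴ × 0.68 / 5.67×10⁻⁸]^(1/4) = (1.30×10¹¹)^(1/4) = 600 K.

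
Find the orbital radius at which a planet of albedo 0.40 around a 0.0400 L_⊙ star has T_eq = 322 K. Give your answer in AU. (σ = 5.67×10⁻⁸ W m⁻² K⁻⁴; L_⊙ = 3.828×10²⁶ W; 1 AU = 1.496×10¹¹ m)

L = 0.0400 × 3.828×10²⁶ = 1.53×10²⁵ W.
From T_eq⁴ = L(1−A)/(16πσd²): d = √[L(1−A)/(16πσT_eq⁴)].
d = √[1.53×10²⁵ × 0.60 / (16π × 5.67×10⁻⁸ × (322)⁴)] = 1.73×10¹⁰ m = 0.116 AU.

d ≈ 0.116 AU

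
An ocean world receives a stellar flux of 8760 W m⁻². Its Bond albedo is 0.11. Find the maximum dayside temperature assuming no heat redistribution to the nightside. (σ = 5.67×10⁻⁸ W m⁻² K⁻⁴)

T_ss ≈ 609 K

With no redistribution each surface element balances locally: S(1−A) = σT⁴.
T = [8760 × 0.89 / 5.67×10⁻⁸]^(1/4) = (1.38×10¹¹)^(1/4) = 609 K.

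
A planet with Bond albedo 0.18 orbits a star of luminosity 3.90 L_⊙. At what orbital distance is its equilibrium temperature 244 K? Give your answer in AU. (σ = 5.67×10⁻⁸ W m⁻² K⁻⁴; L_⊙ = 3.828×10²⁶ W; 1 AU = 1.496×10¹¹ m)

L = 3.90 × 3.828×10²⁶ = 1.49×10²⁷ W.
From T_eq⁴ = L(1−A)/(16πσd²): d = √[L(1−A)/(16πσT_eq⁴)].
d = √[1.49×10²⁷ × 0.82 / (16π × 5.67×10⁻⁸ × (244)⁴)] = 3.48×10¹¹ m = 2.33 AU.

d ≈ 2.33 AU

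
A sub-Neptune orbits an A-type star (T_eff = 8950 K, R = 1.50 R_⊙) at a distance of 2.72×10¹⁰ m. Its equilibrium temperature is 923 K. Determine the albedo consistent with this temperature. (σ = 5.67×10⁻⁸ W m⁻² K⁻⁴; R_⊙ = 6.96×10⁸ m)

A ≈ 0.69

R_⋆ = 1.50 × 6.96×10⁸ = 1.04×10⁹ m.
L = 4πR_⋆²σT_⋆⁴ = 4π(1.04×10⁹)² × 5.67×10⁻⁸ × (8950)⁴ = 4.98×10²⁷ W.
S = L/(4πd²) = 5.36×10⁵ W m⁻².
From T_eq⁴ = S(1−A)/(4σ): 1−A = 4σT_eq⁴/S.
1−A = 4 × 5.67×10⁻⁸ × (923)⁴ / 5.36×10⁵ = 0.307.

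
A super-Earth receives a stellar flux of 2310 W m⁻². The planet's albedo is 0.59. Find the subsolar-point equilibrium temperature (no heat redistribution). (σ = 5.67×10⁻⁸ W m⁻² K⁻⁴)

T_ss ≈ 360 K

At the subsolar point the surface absorbs S(1−A) and emits σT⁴ per unit area — no factor of 4, since only the local patch is in balance.
T = [2310 × 0.41 / 5.67×10⁻⁸]^(1/4) = (1.67×10¹⁰)^(1/4) = 360 K.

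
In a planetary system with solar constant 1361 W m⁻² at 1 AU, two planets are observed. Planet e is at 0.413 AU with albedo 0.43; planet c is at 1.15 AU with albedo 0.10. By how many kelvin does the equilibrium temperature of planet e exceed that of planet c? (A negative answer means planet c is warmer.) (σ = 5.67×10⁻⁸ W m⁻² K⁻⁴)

ΔT ≈ 123.5 K

T_eq = [S₀(1−A)/(4σd²)]^(1/4), so T ∝ (1−A)^(1/4) / √d.
T₁ = [1361×0.57/(4×5.67×10⁻⁸×0.413²)]^(1/4) = 376.31 K.
T₂ = [1361×0.90/(4×5.67×10⁻⁸×1.15²)]^(1/4) = 252.79 K.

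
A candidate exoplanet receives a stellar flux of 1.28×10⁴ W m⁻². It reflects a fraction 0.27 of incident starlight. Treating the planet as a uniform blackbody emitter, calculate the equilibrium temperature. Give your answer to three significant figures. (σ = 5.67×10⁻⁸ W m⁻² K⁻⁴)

T_eq ≈ 451 K

Energy balance: absorbed = emitted ⇒ πR²·S(1−A) = 4πR²·σT_eq⁴, so T_eq⁴ = S(1−A)/(4σ).
T_eq = [1.28×10⁴ × 0.73 / (4 × 5.67×10⁻⁸)]^(1/4) = (4.12×10¹⁰)^(1/4) = 451 K.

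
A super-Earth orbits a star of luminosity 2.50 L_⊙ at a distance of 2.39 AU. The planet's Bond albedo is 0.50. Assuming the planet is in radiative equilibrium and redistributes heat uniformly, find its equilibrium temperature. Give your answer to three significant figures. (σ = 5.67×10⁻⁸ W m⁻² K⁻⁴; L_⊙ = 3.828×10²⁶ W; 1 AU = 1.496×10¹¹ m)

d = 2.39 AU = 3.58×10¹¹ m.
L = 2.50 × 3.828×10²⁶ = 9.57×10²⁶ W.
Flux: S = L/(4πd²) = 9.57×10²⁶/(4π×(3.58×10¹¹)²) = 596 W m⁻².
Energy balance: absorbed = emitted ⇒ πR²·S(1−A) = 4πR²·σT_eq⁴, so T_eq⁴ = S(1−A)/(4σ).
T_eq = [596 × 0.50 / (4 × 5.67×10⁻⁸)]^(1/4) = (1.31×10⁹)^(1/4) = 190 K.

T_eq ≈ 190 K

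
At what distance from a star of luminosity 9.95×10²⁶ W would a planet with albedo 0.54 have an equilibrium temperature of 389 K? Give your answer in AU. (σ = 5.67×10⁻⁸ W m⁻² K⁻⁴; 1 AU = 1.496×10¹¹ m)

From T_eq⁴ = L(1−A)/(16πσd²): d = √[L(1−A)/(16πσT_eq⁴)].
d = √[9.95×10²⁶ × 0.46 / (16π × 5.67×10⁻⁸ × (389)⁴)] = 8.37×10¹⁰ m = 0.560 AU.

d ≈ 0.560 AU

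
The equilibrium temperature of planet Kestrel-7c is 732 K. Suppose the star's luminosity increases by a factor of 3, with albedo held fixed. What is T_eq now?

T_eq ≈ 963 K

T_eq ∝ L^(1/4) · d^(−1/2).
T′ = 732 × 3^(1/4) = 963 K.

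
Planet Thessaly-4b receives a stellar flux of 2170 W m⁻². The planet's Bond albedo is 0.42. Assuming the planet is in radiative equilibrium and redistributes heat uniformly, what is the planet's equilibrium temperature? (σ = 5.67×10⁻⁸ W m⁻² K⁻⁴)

Energy balance: absorbed = emitted ⇒ πR²·S(1−A) = 4πR²·σT_eq⁴, so T_eq⁴ = S(1−A)/(4σ).
T_eq = [2170 × 0.58 / (4 × 5.67×10⁻⁸)]^(1/4) = (5.55×10⁹)^(1/4) = 273 K.

T_eq ≈ 273 K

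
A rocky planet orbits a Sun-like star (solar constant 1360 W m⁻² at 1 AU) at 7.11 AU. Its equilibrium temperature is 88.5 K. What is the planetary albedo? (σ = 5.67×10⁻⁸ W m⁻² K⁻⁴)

A ≈ 0.48

Flux at 7.11 AU: S = 1360/7.11² = 26.9 W m⁻².
From T_eq⁴ = S(1−A)/(4σ): 1−A = 4σT_eq⁴/S.
1−A = 4 × 5.67×10⁻⁸ × (88.5)⁴ / 26.9 = 0.517.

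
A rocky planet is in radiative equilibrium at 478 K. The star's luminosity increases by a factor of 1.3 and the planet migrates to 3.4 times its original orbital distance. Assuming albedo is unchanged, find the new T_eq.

T_eq ∝ L^(1/4) · d^(−1/2).
T′ = 478 × 1.3^(1/4) / 3.4^(1/2) = 277 K.

T_eq ≈ 277 K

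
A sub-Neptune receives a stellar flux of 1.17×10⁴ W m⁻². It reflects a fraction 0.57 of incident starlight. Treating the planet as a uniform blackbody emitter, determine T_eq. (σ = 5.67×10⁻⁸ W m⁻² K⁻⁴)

T_eq ≈ 386 K

Energy balance: absorbed = emitted ⇒ πR²·S(1−A) = 4πR²·σT_eq⁴, so T_eq⁴ = S(1−A)/(4σ).
T_eq = [1.17×10⁴ × 0.43 / (4 × 5.67×10⁻⁸)]^(1/4) = (2.22×10¹⁰)^(1/4) = 386 K.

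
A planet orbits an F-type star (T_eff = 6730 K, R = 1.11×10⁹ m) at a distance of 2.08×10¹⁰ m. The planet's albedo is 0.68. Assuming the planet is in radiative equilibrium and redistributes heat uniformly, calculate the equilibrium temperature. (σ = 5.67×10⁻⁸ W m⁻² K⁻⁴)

T_eq ≈ 827 K

L = 4πR_⋆²σT_⋆⁴ = 4π(1.11×10⁹)² × 5.67×10⁻⁸ × (6730)⁴ = 1.80×10²⁷ W.
S = L/(4πd²) = 3.31×10⁵ W m⁻².
Energy balance: absorbed = emitted ⇒ πR²·S(1−A) = 4πR²·σT_eq⁴, so T_eq⁴ = S(1−A)/(4σ).
T_eq = [3.31×10⁵ × 0.32 / (4 × 5.67×10⁻⁸)]^(1/4) = (4.67×10¹¹)^(1/4) = 827 K.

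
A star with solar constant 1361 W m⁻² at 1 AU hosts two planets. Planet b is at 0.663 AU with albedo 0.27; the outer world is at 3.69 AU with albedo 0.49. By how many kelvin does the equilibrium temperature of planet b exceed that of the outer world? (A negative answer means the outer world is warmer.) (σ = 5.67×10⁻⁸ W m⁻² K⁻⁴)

ΔT ≈ 193.5 K

T_eq = [S₀(1−A)/(4σd²)]^(1/4), so T ∝ (1−A)^(1/4) / √d.
T₁ = [1361×0.73/(4×5.67×10⁻⁸×0.663²)]^(1/4) = 315.96 K.
T₂ = [1361×0.51/(4×5.67×10⁻⁸×3.69²)]^(1/4) = 122.44 K.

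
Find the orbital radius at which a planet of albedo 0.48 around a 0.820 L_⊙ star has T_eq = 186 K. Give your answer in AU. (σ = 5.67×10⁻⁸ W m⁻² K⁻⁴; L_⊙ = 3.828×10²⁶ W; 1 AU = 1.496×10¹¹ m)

d ≈ 1.46 AU

L = 0.820 × 3.828×10²⁶ = 3.14×10²⁶ W.
From T_eq⁴ = L(1−A)/(16πσd²): d = √[L(1−A)/(16πσT_eq⁴)].
d = √[3.14×10²⁶ × 0.52 / (16π × 5.67×10⁻⁸ × (186)⁴)] = 2.19×10¹¹ m = 1.46 AU.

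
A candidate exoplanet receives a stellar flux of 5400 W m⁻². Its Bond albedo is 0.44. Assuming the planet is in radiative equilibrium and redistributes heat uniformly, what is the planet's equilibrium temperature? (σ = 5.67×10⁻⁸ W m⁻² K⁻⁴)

Energy balance: absorbed = emitted ⇒ πR²·S(1−A) = 4πR²·σT_eq⁴, so T_eq⁴ = S(1−A)/(4σ).
T_eq = [5400 × 0.56 / (4 × 5.67×10⁻⁸)]^(1/4) = (1.33×10¹⁰)^(1/4) = 340 K.

T_eq ≈ 340 K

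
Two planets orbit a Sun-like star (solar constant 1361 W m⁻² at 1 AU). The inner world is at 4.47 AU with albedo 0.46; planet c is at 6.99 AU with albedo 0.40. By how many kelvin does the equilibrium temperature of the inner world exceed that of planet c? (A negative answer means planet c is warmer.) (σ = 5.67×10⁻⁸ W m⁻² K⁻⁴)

T_eq = [S₀(1−A)/(4σd²)]^(1/4), so T ∝ (1−A)^(1/4) / √d.
T₁ = [1361×0.54/(4×5.67×10⁻⁸×4.47²)]^(1/4) = 112.85 K.
T₂ = [1361×0.60/(4×5.67×10⁻⁸×6.99²)]^(1/4) = 92.65 K.

ΔT ≈ 20.2 K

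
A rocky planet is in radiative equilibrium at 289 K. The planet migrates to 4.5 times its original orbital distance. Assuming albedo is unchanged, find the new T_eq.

T_eq ≈ 136 K

T_eq ∝ L^(1/4) · d^(−1/2).
T′ = 289 / 4.5^(1/2) = 136 K.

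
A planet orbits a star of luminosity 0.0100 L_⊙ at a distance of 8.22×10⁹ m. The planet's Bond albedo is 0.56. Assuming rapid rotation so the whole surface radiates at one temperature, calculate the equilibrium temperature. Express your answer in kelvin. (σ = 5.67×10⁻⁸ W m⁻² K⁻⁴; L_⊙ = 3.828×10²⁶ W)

L = 0.0100 × 3.828×10²⁶ = 3.83×10²⁴ W.
Flux: S = L/(4πd²) = 3.83×10²⁴/(4π×(8.22×10⁹)²) = 4510 W m⁻².
Energy balance: absorbed = emitted ⇒ πR²·S(1−A) = 4πR²·σT_eq⁴, so T_eq⁴ = S(1−A)/(4σ).
T_eq = [4510 × 0.44 / (4 × 5.67×10⁻⁸)]^(1/4) = (8.75×10⁹)^(1/4) = 306 K.

T_eq ≈ 306 K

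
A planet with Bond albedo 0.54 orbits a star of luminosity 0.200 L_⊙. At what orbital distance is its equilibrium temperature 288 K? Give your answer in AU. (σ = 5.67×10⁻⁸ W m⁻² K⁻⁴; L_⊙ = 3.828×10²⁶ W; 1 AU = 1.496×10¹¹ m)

L = 0.200 × 3.828×10²⁶ = 7.66×10²⁵ W.
From T_eq⁴ = L(1−A)/(16πσd²): d = √[L(1−A)/(16πσT_eq⁴)].
d = √[7.66×10²⁵ × 0.46 / (16π × 5.67×10⁻⁸ × (288)⁴)] = 4.24×10¹⁰ m = 0.283 AU.

d ≈ 0.283 AU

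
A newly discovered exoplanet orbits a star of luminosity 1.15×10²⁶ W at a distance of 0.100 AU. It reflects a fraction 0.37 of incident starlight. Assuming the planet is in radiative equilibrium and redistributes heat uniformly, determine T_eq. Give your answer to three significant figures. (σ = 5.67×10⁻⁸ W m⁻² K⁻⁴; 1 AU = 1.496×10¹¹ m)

T_eq ≈ 581 K

d = 0.100 AU = 1.50×10¹⁰ m.
Flux: S = L/(4πd²) = 1.15×10²⁶/(4π×(1.50×10¹⁰)²) = 4.09×10⁴ W m⁻².
Energy balance: absorbed = emitted ⇒ πR²·S(1−A) = 4πR²·σT_eq⁴, so T_eq⁴ = S(1−A)/(4σ).
T_eq = [4.09×10⁴ × 0.63 / (4 × 5.67×10⁻⁸)]^(1/4) = (1.14×10¹¹)^(1/4) = 581 K.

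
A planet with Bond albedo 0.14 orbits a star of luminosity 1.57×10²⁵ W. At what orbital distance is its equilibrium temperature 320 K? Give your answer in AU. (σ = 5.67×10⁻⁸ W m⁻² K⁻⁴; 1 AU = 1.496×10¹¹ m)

From T_eq⁴ = L(1−A)/(16πσd²): d = √[L(1−A)/(16πσT_eq⁴)].
d = √[1.57×10²⁵ × 0.86 / (16π × 5.67×10⁻⁸ × (320)⁴)] = 2.13×10¹⁰ m = 0.142 AU.

d ≈ 0.142 AU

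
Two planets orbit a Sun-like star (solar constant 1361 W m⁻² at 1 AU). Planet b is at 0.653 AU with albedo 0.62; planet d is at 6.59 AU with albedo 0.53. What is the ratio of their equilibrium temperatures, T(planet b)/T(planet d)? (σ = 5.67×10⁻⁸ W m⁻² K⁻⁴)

T₁/T₂ ≈ 3.012

T_eq = [S₀(1−A)/(4σd²)]^(1/4), so T ∝ (1−A)^(1/4) / √d.
T₁ = [1361×0.38/(4×5.67×10⁻⁸×0.653²)]^(1/4) = 270.42 K.
T₂ = [1361×0.47/(4×5.67×10⁻⁸×6.59²)]^(1/4) = 89.77 K.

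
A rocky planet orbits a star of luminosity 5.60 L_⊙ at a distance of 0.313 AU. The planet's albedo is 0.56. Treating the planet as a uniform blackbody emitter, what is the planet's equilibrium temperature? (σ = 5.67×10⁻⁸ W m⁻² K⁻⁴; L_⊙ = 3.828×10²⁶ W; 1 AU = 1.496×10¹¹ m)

T_eq ≈ 623 K

d = 0.313 AU = 4.68×10¹⁰ m.
L = 5.60 × 3.828×10²⁶ = 2.14×10²⁷ W.
Flux: S = L/(4πd²) = 2.14×10²⁷/(4π×(4.68×10¹⁰)²) = 7.78×10⁴ W m⁻².
Energy balance: absorbed = emitted ⇒ πR²·S(1−A) = 4πR²·σT_eq⁴, so T_eq⁴ = S(1−A)/(4σ).
T_eq = [7.78×10⁴ × 0.44 / (4 × 5.67×10⁻⁸)]^(1/4) = (1.51×10¹¹)^(1/4) = 623 K.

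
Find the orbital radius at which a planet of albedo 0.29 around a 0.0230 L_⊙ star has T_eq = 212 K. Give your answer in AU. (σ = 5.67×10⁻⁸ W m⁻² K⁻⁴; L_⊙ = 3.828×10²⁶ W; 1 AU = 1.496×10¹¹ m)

d ≈ 0.220 AU

L = 0.0230 × 3.828×10²⁶ = 8.80×10²⁴ W.
From T_eq⁴ = L(1−A)/(16πσd²): d = √[L(1−A)/(16πσT_eq⁴)].
d = √[8.80×10²⁴ × 0.71 / (16π × 5.67×10⁻⁸ × (212)⁴)] = 3.30×10¹⁰ m = 0.220 AU.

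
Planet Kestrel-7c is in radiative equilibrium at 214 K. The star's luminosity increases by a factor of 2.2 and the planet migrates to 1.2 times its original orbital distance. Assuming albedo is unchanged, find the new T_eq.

T_eq ∝ L^(1/4) · d^(−1/2).
T′ = 214 × 2.2^(1/4) / 1.2^(1/2) = 238 K.

T_eq ≈ 238 K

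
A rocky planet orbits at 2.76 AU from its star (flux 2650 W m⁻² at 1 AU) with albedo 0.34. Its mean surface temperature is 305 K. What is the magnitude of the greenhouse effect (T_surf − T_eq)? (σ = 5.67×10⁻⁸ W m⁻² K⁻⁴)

S = 2650/2.76² = 347.9 W m⁻².
T_eq = [S(1−A)/(4σ)]^(1/4) = [347.9×0.66/(4×5.67×10⁻⁸)]^(1/4) = 178.4 K.
ΔT = T_surf − T_eq = 305 − 178.4.

ΔT ≈ 126.6 K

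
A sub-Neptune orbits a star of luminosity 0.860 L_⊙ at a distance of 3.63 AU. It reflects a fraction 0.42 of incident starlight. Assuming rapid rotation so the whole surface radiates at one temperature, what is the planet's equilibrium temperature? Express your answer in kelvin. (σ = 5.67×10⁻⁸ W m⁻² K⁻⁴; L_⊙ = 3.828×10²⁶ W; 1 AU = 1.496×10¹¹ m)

d = 3.63 AU = 5.43×10¹¹ m.
L = 0.860 × 3.828×10²⁶ = 3.29×10²⁶ W.
Flux: S = L/(4πd²) = 3.29×10²⁶/(4π×(5.43×10¹¹)²) = 88.8 W m⁻².
Energy balance: absorbed = emitted ⇒ πR²·S(1−A) = 4πR²·σT_eq⁴, so T_eq⁴ = S(1−A)/(4σ).
T_eq = [88.8 × 0.58 / (4 × 5.67×10⁻⁸)]^(1/4) = (2.27×10⁸)^(1/4) = 123 K.

T_eq ≈ 123 K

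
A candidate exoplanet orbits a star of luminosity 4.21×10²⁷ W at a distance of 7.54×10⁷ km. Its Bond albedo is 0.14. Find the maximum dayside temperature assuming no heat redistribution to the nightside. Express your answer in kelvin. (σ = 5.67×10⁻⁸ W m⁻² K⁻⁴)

d = 7.54×10⁷ km = 7.54×10¹⁰ m.
Flux: S = L/(4πd²) = 4.21×10²⁷/(4π×(7.54×10¹⁰)²) = 5.89×10⁴ W m⁻².
With no redistribution each surface element balances locally: S(1−A) = σT⁴.
T = [5.89×10⁴ × 0.86 / 5.67×10⁻⁸]^(1/4) = (8.94×10¹¹)^(1/4) = 972 K.

T_ss ≈ 972 K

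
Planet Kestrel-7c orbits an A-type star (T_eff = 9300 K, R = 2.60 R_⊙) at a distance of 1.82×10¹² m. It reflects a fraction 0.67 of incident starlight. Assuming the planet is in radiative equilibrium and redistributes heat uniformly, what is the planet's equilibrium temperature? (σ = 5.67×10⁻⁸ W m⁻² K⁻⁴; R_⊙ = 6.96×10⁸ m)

R_⋆ = 2.60 × 6.96×10⁸ = 1.81×10⁹ m.
L = 4πR_⋆²σT_⋆⁴ = 4π(1.81×10⁹)² × 5.67×10⁻⁸ × (9300)⁴ = 1.75×10²⁸ W.
S = L/(4πd²) = 419 W m⁻².
Energy balance: absorbed = emitted ⇒ πR²·S(1−A) = 4πR²·σT_eq⁴, so T_eq⁴ = S(1−A)/(4σ).
T_eq = [419 × 0.33 / (4 × 5.67×10⁻⁸)]^(1/4) = (6.10×10⁸)^(1/4) = 157 K.

T_eq ≈ 157 K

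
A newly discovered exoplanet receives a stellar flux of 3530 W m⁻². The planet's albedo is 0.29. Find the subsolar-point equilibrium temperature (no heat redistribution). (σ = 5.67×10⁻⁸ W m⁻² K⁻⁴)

At the subsolar point the surface absorbs S(1−A) and emits σT⁴ per unit area — no factor of 4, since only the local patch is in balance.
T = [3530 × 0.71 / 5.67×10⁻⁸]^(1/4) = (4.42×10¹⁰)^(1/4) = 459 K.

T_ss ≈ 459 K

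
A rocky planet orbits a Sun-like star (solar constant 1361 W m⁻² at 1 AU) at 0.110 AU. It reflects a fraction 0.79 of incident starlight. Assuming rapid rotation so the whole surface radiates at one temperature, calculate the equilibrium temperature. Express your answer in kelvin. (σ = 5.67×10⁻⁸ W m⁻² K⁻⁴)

T_eq ≈ 568 K

Flux at 0.110 AU: S = 1361/0.110² = 1.12×10⁵ W m⁻².
Energy balance: absorbed = emitted ⇒ πR²·S(1−A) = 4πR²·σT_eq⁴, so T_eq⁴ = S(1−A)/(4σ).
T_eq = [1.12×10⁵ × 0.21 / (4 × 5.67×10⁻⁸)]^(1/4) = (1.04×10¹¹)^(1/4) = 568 K.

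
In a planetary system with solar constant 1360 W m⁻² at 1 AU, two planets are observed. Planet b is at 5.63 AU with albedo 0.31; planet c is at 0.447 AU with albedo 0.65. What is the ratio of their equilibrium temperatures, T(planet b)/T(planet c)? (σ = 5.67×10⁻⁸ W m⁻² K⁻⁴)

T₁/T₂ ≈ 0.334

T_eq = [S₀(1−A)/(4σd²)]^(1/4), so T ∝ (1−A)^(1/4) / √d.
T₁ = [1360×0.69/(4×5.67×10⁻⁸×5.63²)]^(1/4) = 106.89 K.
T₂ = [1360×0.35/(4×5.67×10⁻⁸×0.447²)]^(1/4) = 320.14 K.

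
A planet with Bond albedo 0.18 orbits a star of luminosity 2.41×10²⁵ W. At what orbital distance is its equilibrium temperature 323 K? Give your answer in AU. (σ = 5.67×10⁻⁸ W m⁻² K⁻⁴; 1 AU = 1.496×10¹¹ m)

From T_eq⁴ = L(1−A)/(16πσd²): d = √[L(1−A)/(16πσT_eq⁴)].
d = √[2.41×10²⁵ × 0.82 / (16π × 5.67×10⁻⁸ × (323)⁴)] = 2.52×10¹⁰ m = 0.169 AU.

d ≈ 0.169 AU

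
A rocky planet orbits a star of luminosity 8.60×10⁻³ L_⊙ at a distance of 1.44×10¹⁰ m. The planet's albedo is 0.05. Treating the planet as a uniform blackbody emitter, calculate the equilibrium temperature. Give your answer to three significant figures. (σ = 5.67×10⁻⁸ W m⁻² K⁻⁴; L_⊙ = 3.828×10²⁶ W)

T_eq ≈ 270 K

L = 8.60×10⁻³ × 3.828×10²⁶ = 3.29×10²⁴ W.
Flux: S = L/(4πd²) = 3.29×10²⁴/(4π×(1.44×10¹⁰)²) = 1260 W m⁻².
Energy balance: absorbed = emitted ⇒ πR²·S(1−A) = 4πR²·σT_eq⁴, so T_eq⁴ = S(1−A)/(4σ).
T_eq = [1260 × 0.95 / (4 × 5.67×10⁻⁸)]^(1/4) = (5.29×10⁹)^(1/4) = 270 K.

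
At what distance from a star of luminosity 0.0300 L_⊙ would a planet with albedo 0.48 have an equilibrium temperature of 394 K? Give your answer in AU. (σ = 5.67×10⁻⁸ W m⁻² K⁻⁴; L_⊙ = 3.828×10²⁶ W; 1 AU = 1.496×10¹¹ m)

L = 0.0300 × 3.828×10²⁶ = 1.15×10²⁵ W.
From T_eq⁴ = L(1−A)/(16πσd²): d = √[L(1−A)/(16πσT_eq⁴)].
d = √[1.15×10²⁵ × 0.52 / (16π × 5.67×10⁻⁸ × (394)⁴)] = 9.32×10⁹ m = 0.0623 AU.

d ≈ 0.0623 AU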